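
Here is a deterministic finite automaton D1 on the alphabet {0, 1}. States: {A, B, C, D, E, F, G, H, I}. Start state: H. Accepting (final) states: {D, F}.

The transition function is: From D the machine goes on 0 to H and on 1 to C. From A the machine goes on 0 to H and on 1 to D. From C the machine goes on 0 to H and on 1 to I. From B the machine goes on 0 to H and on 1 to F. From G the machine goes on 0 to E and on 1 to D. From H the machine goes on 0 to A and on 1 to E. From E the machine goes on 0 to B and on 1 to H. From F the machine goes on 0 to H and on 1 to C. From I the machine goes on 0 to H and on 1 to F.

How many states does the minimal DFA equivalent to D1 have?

4

States {G} cannot be reached from the start state, so discard them.
P0 = {D,F} | {A,B,C,E,H,I}.
On input 1, block {A,B,C,E,H,I} splits into {A,B,I} and {C,E,H}.
Split {C,E,H} by δ(·,0) → {E,H} and {C}.
No further refinement is possible. Final partition (4 blocks): {D,F} | {A,B,I} | {E,H} | {C}.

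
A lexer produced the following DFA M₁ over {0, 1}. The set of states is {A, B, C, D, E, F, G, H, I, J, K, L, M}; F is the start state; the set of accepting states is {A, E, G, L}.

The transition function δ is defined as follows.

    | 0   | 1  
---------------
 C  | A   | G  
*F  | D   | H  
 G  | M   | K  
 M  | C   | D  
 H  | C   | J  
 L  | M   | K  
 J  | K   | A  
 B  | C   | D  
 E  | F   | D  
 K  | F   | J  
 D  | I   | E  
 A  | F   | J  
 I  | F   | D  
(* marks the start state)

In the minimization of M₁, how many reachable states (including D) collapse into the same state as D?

Reachable states from the start: {A,C,D,E,F,G,H,I,J,K,M}. Unreachable: {B,L} — drop them.
P0 = {A,E,G} | {C,D,F,H,I,J,K,M}.
Split {C,D,F,H,I,J,K,M} by δ(·,0) → {D,F,H,I,J,K,M} and {C}.
Split {D,F,H,I,J,K,M} by δ(·,0) → {D,F,I,J,K} and {H,M}.
Refine {A,E,G} on symbol 0: members go to different blocks, giving {A,E} and {G}.
On input 1, block {D,F,I,J,K} splits into {D,J} and {I,K} and {F}.
No further refinement is possible. Final partition (7 blocks): {A,E} | {D,J} | {C} | {H,M} | {G} | {I,K} | {F}.
The equivalence class containing D is {D,J}, of size 2.

2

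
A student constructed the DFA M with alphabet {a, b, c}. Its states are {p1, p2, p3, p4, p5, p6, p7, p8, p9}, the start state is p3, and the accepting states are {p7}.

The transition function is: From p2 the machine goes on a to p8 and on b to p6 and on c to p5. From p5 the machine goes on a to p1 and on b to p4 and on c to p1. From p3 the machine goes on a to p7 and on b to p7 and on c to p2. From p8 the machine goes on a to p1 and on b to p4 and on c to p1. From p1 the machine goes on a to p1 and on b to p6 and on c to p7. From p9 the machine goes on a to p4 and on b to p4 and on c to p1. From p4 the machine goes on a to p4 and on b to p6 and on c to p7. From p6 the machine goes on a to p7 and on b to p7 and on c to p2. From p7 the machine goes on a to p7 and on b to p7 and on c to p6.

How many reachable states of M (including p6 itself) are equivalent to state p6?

States {p9} cannot be reached from the start state, so discard them.
P0 = {p7} | {p1,p2,p3,p4,p5,p6,p8}.
Refine {p1,p2,p3,p4,p5,p6,p8} on symbol a: members go to different blocks, giving {p1,p2,p4,p5,p8} and {p3,p6}.
Split {p1,p2,p4,p5,p8} by δ(·,b) → {p1,p2,p4} and {p5,p8}.
Split {p1,p2,p4} by δ(·,a) → {p1,p4} and {p2}.
Stable partition: {p7} | {p1,p4} | {p3,p6} | {p5,p8} | {p2} — 5 equivalence classes.
The equivalence class containing p6 is {p3,p6}, of size 2.

2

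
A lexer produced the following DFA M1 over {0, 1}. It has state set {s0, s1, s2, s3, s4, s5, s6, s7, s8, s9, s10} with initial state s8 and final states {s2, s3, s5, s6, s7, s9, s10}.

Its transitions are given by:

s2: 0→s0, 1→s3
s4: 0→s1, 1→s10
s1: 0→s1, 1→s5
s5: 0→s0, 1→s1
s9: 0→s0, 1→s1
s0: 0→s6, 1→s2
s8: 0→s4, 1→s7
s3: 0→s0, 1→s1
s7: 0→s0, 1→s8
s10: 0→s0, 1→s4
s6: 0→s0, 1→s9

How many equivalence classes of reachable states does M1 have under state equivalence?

Initial partition by acceptance: {s2,s3,s5,s6,s7,s9,s10} | {s0,s1,s4,s8}.
Split {s2,s3,s5,s6,s7,s9,s10} by δ(·,1) → {s3,s5,s7,s9,s10} and {s2,s6}.
Split {s0,s1,s4,s8} by δ(·,0) → {s1,s4,s8} and {s0}.
Stable partition: {s3,s5,s7,s9,s10} | {s1,s4,s8} | {s2,s6} | {s0} — 4 equivalence classes.

4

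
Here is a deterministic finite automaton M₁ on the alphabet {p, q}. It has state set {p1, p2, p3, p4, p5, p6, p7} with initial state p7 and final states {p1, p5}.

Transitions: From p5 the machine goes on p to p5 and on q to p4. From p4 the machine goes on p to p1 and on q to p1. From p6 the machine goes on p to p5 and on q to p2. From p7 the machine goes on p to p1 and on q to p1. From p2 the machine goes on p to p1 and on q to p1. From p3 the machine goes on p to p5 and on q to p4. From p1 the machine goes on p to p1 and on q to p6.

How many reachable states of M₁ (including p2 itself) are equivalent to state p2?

3

States {p3} cannot be reached from the start state, so discard them.
Start with accepting vs non-accepting: {p1,p5} | {p2,p4,p6,p7}.
Split {p2,p4,p6,p7} by δ(·,q) → {p2,p4,p7} and {p6}.
Refine {p1,p5} on symbol q: members go to different blocks, giving {p1} and {p5}.
The partition is now stable with 4 blocks: {p1} | {p2,p4,p7} | {p6} | {p5}.
The equivalence class containing p2 is {p2,p4,p7}, of size 3.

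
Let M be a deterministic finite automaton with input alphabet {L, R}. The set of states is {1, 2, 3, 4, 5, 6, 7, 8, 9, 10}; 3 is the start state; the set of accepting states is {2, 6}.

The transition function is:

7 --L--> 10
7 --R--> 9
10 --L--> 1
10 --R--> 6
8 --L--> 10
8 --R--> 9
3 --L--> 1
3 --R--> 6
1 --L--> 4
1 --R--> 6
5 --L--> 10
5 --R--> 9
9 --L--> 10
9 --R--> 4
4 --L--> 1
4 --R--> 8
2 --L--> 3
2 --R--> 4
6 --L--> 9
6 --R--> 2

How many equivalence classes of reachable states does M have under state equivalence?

Reachable states from the start: {1,2,3,4,6,8,9,10}. Unreachable: {5,7} — drop them.
Start with accepting vs non-accepting: {2,6} | {1,3,4,8,9,10}.
On input R, block {2,6} splits into {2} and {6}.
Split {1,3,4,8,9,10} by δ(·,R) → {1,3,10} and {4,8,9}.
Split {1,3,10} by δ(·,L) → {3,10} and {1}.
Split {4,8,9} by δ(·,L) → {8,9} and {4}.
Split {8,9} by δ(·,R) → {8} and {9}.
The partition is now stable with 7 blocks: {2} | {3,10} | {6} | {8} | {1} | {4} | {9}.

7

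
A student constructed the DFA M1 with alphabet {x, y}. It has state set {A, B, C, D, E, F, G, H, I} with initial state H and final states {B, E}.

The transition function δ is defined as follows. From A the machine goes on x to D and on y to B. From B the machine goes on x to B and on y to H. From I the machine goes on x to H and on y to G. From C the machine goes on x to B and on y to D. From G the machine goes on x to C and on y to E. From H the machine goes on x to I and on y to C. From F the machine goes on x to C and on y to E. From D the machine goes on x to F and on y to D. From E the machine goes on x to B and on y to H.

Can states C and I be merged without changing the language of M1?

No

First remove the unreachable states {A}; 8 states remain.
Initial partition by acceptance: {B,E} | {C,D,F,G,H,I}.
Refine {C,D,F,G,H,I} on symbol x: members go to different blocks, giving {D,F,G,H,I} and {C}.
Split {D,F,G,H,I} by δ(·,x) → {D,H,I} and {F,G}.
On input x, block {D,H,I} splits into {H,I} and {D}.
Refine {H,I} on symbol y: members go to different blocks, giving {H} and {I}.
The partition is now stable with 6 blocks: {B,E} | {H} | {C} | {F,G} | {D} | {I}.
C and I end up in different blocks, so they are distinguishable. For instance, the string 'x' is accepted from only C.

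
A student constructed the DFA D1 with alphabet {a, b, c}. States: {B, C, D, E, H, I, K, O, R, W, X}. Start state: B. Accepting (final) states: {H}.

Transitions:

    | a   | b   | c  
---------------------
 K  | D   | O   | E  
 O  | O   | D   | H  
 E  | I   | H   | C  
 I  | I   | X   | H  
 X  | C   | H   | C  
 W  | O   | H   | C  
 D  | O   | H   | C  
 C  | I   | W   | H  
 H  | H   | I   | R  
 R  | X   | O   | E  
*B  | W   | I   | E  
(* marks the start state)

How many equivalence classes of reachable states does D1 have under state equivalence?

4

States {K} cannot be reached from the start state, so discard them.
Initial partition by acceptance: {H} | {B,C,D,E,I,O,R,W,X}.
Refine {B,C,D,E,I,O,R,W,X} on symbol b: members go to different blocks, giving {B,C,I,O,R} and {D,E,W,X}.
On input a, block {B,C,I,O,R} splits into {C,I,O} and {B,R}.
No further refinement is possible. Final partition (4 blocks): {H} | {C,I,O} | {D,E,W,X} | {B,R}.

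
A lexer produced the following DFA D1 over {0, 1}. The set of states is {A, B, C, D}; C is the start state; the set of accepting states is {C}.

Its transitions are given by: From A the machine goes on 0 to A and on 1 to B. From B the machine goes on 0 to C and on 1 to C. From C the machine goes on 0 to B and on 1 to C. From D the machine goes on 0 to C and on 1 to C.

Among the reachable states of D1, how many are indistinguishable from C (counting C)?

First remove the unreachable states {A,D}; 2 states remain.
P0 = {C} | {B}.
No further refinement is possible. Final partition (2 blocks): {C} | {B}.
The equivalence class containing C is {C}, of size 1.

1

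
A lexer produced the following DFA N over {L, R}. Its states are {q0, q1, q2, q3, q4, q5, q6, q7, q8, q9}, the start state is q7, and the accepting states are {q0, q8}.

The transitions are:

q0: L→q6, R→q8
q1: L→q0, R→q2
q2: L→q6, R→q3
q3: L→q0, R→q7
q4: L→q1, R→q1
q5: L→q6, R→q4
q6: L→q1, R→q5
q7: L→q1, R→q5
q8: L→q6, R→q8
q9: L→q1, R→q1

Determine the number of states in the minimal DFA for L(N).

States {q9} cannot be reached from the start state, so discard them.
P0 = {q0,q8} | {q1,q2,q3,q4,q5,q6,q7}.
On input L, block {q1,q2,q3,q4,q5,q6,q7} splits into {q2,q4,q5,q6,q7} and {q1,q3}.
Split {q2,q4,q5,q6,q7} by δ(·,L) → {q4,q6,q7} and {q2,q5}.
Refine {q4,q6,q7} on symbol R: members go to different blocks, giving {q6,q7} and {q4}.
On input R, block {q1,q3} splits into {q1} and {q3}.
Split {q2,q5} by δ(·,R) → {q2} and {q5}.
No further refinement is possible. Final partition (7 blocks): {q0,q8} | {q6,q7} | {q1} | {q2} | {q4} | {q3} | {q5}.

7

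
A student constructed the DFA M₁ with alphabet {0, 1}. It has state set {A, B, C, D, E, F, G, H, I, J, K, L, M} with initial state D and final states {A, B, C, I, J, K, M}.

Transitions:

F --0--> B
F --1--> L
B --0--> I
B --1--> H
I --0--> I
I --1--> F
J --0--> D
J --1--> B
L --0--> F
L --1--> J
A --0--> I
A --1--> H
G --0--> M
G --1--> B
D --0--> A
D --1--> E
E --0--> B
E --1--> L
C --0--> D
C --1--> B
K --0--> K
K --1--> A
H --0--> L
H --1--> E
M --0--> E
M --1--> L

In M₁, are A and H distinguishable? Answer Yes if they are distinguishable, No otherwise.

Yes

First remove the unreachable states {C,G,K,M}; 9 states remain.
Start with accepting vs non-accepting: {A,B,I,J} | {D,E,F,H,L}.
On input 0, block {A,B,I,J} splits into {A,B,I} and {J}.
On input 0, block {D,E,F,H,L} splits into {D,E,F} and {H,L}.
On input 1, block {A,B,I} splits into {A,B} and {I}.
Refine {D,E,F} on symbol 1: members go to different blocks, giving {E,F} and {D}.
On input 0, block {H,L} splits into {H} and {L}.
The partition is now stable with 7 blocks: {A,B} | {E,F} | {J} | {H} | {I} | {D} | {L}.
A and H end up in different blocks, so they are distinguishable. For instance, the string 'ε' is accepted from only A.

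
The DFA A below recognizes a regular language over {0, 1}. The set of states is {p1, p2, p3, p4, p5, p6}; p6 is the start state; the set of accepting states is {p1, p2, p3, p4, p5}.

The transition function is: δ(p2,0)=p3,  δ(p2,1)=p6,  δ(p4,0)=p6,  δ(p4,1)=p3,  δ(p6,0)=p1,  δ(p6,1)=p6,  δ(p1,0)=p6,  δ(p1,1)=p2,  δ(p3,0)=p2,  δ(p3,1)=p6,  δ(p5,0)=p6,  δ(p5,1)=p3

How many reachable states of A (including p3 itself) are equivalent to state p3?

Reachable states from the start: {p1,p2,p3,p6}. Unreachable: {p4,p5} — drop them.
Start with accepting vs non-accepting: {p1,p2,p3} | {p6}.
On input 0, block {p1,p2,p3} splits into {p2,p3} and {p1}.
Stable partition: {p2,p3} | {p6} | {p1} — 3 equivalence classes.
The equivalence class containing p3 is {p2,p3}, of size 2.

2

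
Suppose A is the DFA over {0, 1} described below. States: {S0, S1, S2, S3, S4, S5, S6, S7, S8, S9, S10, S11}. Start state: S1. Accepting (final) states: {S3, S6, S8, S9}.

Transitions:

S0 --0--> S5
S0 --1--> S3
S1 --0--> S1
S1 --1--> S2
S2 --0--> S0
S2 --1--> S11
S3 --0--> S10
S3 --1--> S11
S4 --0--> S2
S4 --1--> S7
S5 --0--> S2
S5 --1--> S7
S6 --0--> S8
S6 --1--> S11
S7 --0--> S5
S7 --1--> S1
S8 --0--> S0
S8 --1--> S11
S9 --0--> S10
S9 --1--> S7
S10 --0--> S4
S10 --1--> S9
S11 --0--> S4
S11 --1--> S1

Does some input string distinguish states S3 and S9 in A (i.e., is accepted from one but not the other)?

First remove the unreachable states {S6,S8}; 10 states remain.
Start with accepting vs non-accepting: {S3,S9} | {S0,S1,S2,S4,S5,S7,S10,S11}.
On input 1, block {S0,S1,S2,S4,S5,S7,S10,S11} splits into {S1,S2,S4,S5,S7,S11} and {S0,S10}.
Refine {S1,S2,S4,S5,S7,S11} on symbol 0: members go to different blocks, giving {S1,S4,S5,S7,S11} and {S2}.
Refine {S1,S4,S5,S7,S11} on symbol 0: members go to different blocks, giving {S1,S7,S11} and {S4,S5}.
Refine {S1,S7,S11} on symbol 0: members go to different blocks, giving {S7,S11} and {S1}.
Stable partition: {S3,S9} | {S7,S11} | {S0,S10} | {S2} | {S4,S5} | {S1} — 6 equivalence classes.
S3 and S9 lie in the same block of the stable partition, so they are equivalent — no string distinguishes them.

No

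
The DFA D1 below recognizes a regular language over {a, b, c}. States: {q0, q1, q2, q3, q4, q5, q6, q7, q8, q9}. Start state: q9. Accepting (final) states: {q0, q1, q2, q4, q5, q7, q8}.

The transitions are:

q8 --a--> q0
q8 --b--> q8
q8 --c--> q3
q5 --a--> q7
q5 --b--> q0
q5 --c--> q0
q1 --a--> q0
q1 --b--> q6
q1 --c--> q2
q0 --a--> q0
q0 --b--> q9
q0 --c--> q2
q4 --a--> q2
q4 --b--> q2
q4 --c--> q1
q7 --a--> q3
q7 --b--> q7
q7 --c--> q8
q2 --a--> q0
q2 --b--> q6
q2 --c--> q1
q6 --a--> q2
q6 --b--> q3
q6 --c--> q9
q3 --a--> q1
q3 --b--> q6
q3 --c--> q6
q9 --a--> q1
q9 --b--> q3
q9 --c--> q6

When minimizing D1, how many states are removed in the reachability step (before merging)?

4

Starting at q9 and following transitions, the reachable set is {q0, q1, q2, q3, q6, q9}. That leaves q4, q5, q7, q8 unreachable — 4 in total.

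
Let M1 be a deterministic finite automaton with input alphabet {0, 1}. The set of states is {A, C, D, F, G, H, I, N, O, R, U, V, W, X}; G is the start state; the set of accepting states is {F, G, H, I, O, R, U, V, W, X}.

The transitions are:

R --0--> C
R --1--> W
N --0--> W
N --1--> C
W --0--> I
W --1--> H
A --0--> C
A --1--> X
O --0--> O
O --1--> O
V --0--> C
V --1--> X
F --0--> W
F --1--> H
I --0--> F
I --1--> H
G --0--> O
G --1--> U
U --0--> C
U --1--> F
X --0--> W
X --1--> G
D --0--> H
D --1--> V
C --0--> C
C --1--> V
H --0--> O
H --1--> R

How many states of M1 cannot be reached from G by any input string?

BFS from G reaches {C, F, G, H, I, O, R, U, V, W, X}; the 3 state(s) A, D, N are never visited.

3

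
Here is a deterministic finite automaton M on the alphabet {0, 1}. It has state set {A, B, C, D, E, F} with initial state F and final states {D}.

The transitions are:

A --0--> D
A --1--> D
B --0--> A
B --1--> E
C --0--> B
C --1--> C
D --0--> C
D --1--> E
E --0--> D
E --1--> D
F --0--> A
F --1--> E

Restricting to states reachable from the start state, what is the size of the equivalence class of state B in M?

Initial partition by acceptance: {D} | {A,B,C,E,F}.
Refine {A,B,C,E,F} on symbol 0: members go to different blocks, giving {B,C,F} and {A,E}.
On input 0, block {B,C,F} splits into {B,F} and {C}.
No further refinement is possible. Final partition (4 blocks): {D} | {B,F} | {A,E} | {C}.
The equivalence class containing B is {B,F}, of size 2.

2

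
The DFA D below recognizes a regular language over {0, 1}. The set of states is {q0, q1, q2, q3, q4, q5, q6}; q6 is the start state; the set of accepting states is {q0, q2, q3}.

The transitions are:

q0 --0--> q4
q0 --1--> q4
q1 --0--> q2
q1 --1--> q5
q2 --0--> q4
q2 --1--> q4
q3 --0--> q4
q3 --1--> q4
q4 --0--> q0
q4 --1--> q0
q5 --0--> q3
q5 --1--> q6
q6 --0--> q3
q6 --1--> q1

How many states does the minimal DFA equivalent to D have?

3

P0 = {q0,q2,q3} | {q1,q4,q5,q6}.
Split {q1,q4,q5,q6} by δ(·,1) → {q1,q5,q6} and {q4}.
The partition is now stable with 3 blocks: {q0,q2,q3} | {q1,q5,q6} | {q4}.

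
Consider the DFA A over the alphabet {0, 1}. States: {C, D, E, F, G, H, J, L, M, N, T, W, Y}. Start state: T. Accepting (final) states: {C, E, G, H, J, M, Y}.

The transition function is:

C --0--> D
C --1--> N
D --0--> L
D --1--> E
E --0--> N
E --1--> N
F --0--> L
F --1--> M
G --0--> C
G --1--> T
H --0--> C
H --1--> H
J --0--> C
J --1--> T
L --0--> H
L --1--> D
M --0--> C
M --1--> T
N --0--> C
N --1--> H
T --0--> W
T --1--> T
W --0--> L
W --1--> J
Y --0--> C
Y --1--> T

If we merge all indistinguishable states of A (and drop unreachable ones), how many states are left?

States {F,G,M,Y} cannot be reached from the start state, so discard them.
P0 = {C,E,H,J} | {D,L,N,T,W}.
Split {C,E,H,J} by δ(·,0) → {C,E} and {H,J}.
On input 0, block {D,L,N,T,W} splits into {D,T,W} and {N} and {L}.
Split {C,E} by δ(·,0) → {C} and {E}.
Split {D,T,W} by δ(·,0) → {D,W} and {T}.
On input 1, block {D,W} splits into {W} and {D}.
Split {H,J} by δ(·,1) → {J} and {H}.
Stable partition: {C} | {W} | {J} | {N} | {L} | {E} | {T} | {D} | {H} — 9 equivalence classes.

9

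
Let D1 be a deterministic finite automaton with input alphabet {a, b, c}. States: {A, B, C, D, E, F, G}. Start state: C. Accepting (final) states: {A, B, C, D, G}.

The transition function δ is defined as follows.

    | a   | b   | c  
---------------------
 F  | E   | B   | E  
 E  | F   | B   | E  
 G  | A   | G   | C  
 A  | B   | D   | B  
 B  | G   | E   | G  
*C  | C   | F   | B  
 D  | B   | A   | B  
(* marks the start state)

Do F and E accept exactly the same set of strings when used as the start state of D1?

Every state is reachable, so we keep all 7.
Start with accepting vs non-accepting: {A,B,C,D,G} | {E,F}.
Refine {A,B,C,D,G} on symbol b: members go to different blocks, giving {A,D,G} and {B,C}.
On input a, block {A,D,G} splits into {A,D} and {G}.
On input a, block {B,C} splits into {B} and {C}.
Stable partition: {A,D} | {E,F} | {B} | {G} | {C} — 5 equivalence classes.
F and E lie in the same block of the stable partition, so they are equivalent — no string distinguishes them.

Yes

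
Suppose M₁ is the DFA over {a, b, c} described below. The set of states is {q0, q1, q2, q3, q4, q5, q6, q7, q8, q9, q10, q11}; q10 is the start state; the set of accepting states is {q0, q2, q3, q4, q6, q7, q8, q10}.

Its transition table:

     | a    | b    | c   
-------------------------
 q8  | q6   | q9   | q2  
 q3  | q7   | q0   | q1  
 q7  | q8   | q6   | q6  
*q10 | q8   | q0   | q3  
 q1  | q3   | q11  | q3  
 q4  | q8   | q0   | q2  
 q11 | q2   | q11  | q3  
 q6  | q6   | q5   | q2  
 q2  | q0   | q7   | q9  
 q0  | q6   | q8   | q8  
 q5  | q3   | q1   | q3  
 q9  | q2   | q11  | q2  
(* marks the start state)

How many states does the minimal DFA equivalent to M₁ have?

5

Reachable states from the start: {q0,q1,q2,q3,q5,q6,q7,q8,q9,q10,q11}. Unreachable: {q4} — drop them.
P0 = {q0,q2,q3,q6,q7,q8,q10} | {q1,q5,q9,q11}.
On input b, block {q0,q2,q3,q6,q7,q8,q10} splits into {q0,q2,q3,q7,q10} and {q6,q8}.
On input a, block {q0,q2,q3,q7,q10} splits into {q0,q7,q10} and {q2,q3}.
Split {q0,q7,q10} by δ(·,b) → {q0,q7} and {q10}.
No further refinement is possible. Final partition (5 blocks): {q0,q7} | {q1,q5,q9,q11} | {q6,q8} | {q2,q3} | {q10}.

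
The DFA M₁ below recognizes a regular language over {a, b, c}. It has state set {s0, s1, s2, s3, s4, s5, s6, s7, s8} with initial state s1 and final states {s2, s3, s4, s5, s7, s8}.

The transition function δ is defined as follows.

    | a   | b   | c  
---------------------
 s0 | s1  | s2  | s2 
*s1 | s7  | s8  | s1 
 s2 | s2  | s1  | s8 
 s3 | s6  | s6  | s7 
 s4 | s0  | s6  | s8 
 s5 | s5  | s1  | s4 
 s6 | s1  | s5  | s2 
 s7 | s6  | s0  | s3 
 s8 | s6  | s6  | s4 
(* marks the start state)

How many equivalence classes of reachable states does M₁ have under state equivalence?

4

All states are reachable from the start state.
Initial partition by acceptance: {s2,s3,s4,s5,s7,s8} | {s0,s1,s6}.
Refine {s2,s3,s4,s5,s7,s8} on symbol a: members go to different blocks, giving {s3,s4,s7,s8} and {s2,s5}.
Refine {s0,s1,s6} on symbol a: members go to different blocks, giving {s0,s6} and {s1}.
No further refinement is possible. Final partition (4 blocks): {s3,s4,s7,s8} | {s0,s6} | {s2,s5} | {s1}.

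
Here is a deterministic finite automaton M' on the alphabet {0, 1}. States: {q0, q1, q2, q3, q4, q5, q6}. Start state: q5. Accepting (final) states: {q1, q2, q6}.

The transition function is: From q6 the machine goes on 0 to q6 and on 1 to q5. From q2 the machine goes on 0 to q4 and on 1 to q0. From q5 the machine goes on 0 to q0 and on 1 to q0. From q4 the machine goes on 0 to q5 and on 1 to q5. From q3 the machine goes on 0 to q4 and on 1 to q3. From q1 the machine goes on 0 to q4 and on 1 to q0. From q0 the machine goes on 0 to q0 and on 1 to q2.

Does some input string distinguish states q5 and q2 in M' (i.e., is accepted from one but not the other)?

Yes

First remove the unreachable states {q1,q3,q6}; 4 states remain.
P0 = {q2} | {q0,q4,q5}.
Split {q0,q4,q5} by δ(·,1) → {q4,q5} and {q0}.
Split {q4,q5} by δ(·,0) → {q4} and {q5}.
No further refinement is possible. Final partition (4 blocks): {q2} | {q4} | {q0} | {q5}.
q5 and q2 end up in different blocks, so they are distinguishable. For instance, the string 'ε' is accepted from only q2.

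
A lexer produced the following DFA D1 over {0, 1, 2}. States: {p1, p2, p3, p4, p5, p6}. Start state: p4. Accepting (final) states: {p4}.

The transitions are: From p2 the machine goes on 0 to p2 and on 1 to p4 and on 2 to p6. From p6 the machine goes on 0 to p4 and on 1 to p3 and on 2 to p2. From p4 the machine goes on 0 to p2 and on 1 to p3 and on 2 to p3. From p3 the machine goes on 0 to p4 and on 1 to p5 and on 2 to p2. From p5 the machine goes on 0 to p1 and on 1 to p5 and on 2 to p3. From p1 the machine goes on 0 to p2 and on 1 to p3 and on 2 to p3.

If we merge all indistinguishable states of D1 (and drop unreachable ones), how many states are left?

6

Every state is reachable, so we keep all 6.
Start with accepting vs non-accepting: {p4} | {p1,p2,p3,p5,p6}.
Refine {p1,p2,p3,p5,p6} on symbol 0: members go to different blocks, giving {p1,p2,p5} and {p3,p6}.
On input 1, block {p1,p2,p5} splits into {p1} and {p2} and {p5}.
Split {p3,p6} by δ(·,1) → {p3} and {p6}.
No further refinement is possible. Final partition (6 blocks): {p4} | {p1} | {p3} | {p2} | {p5} | {p6}.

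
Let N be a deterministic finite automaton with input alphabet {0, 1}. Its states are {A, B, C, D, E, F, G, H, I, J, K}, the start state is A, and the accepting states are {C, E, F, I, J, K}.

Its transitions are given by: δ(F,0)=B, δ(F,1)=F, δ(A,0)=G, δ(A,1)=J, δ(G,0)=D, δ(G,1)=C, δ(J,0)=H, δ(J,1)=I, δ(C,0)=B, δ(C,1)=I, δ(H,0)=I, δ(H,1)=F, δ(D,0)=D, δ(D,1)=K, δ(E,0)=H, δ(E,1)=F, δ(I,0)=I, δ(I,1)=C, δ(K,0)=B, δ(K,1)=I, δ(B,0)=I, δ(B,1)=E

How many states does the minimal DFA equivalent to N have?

All states are reachable from the start state.
Start with accepting vs non-accepting: {C,E,F,I,J,K} | {A,B,D,G,H}.
Split {C,E,F,I,J,K} by δ(·,0) → {C,E,F,J,K} and {I}.
Refine {C,E,F,J,K} on symbol 1: members go to different blocks, giving {C,J,K} and {E,F}.
On input 0, block {A,B,D,G,H} splits into {A,D,G} and {B,H}.
Stable partition: {C,J,K} | {A,D,G} | {I} | {E,F} | {B,H} — 5 equivalence classes.

5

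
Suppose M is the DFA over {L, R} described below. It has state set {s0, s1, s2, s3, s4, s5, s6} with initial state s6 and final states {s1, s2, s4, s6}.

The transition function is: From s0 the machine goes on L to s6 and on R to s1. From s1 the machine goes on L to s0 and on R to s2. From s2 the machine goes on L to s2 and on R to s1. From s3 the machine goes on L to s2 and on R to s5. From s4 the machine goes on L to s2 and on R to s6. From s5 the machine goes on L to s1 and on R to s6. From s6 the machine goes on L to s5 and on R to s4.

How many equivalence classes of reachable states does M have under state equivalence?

3

States {s3} cannot be reached from the start state, so discard them.
P0 = {s1,s2,s4,s6} | {s0,s5}.
Split {s1,s2,s4,s6} by δ(·,L) → {s1,s6} and {s2,s4}.
No further refinement is possible. Final partition (3 blocks): {s1,s6} | {s0,s5} | {s2,s4}.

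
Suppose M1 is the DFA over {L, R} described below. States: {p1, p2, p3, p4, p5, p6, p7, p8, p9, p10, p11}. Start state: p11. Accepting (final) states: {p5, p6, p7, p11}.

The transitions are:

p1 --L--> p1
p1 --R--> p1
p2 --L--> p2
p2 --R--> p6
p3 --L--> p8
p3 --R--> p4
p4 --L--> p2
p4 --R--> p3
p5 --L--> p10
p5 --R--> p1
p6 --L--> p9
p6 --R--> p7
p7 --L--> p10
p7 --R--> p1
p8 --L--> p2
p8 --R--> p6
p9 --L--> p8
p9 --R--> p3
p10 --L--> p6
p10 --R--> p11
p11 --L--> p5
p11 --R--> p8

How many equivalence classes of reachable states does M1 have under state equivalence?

7

P0 = {p5,p6,p7,p11} | {p1,p2,p3,p4,p8,p9,p10}.
Refine {p5,p6,p7,p11} on symbol L: members go to different blocks, giving {p5,p6,p7} and {p11}.
On input R, block {p5,p6,p7} splits into {p5,p7} and {p6}.
Split {p1,p2,p3,p4,p8,p9,p10} by δ(·,L) → {p1,p2,p3,p4,p8,p9} and {p10}.
Split {p1,p2,p3,p4,p8,p9} by δ(·,R) → {p1,p3,p4,p9} and {p2,p8}.
Split {p1,p3,p4,p9} by δ(·,L) → {p3,p4,p9} and {p1}.
Stable partition: {p5,p7} | {p3,p4,p9} | {p11} | {p6} | {p10} | {p2,p8} | {p1} — 7 equivalence classes.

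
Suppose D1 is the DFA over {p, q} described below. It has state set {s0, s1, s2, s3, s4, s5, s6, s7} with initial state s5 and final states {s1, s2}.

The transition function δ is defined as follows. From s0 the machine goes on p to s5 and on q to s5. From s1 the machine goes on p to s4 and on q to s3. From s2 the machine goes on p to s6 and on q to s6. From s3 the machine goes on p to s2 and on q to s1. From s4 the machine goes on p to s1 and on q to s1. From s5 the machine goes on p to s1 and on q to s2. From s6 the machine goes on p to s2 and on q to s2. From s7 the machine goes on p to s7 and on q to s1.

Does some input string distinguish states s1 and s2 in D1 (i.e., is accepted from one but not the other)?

No

First remove the unreachable states {s0,s7}; 6 states remain.
Start with accepting vs non-accepting: {s1,s2} | {s3,s4,s5,s6}.
Stable partition: {s1,s2} | {s3,s4,s5,s6} — 2 equivalence classes.
s1 and s2 lie in the same block of the stable partition, so they are equivalent — no string distinguishes them.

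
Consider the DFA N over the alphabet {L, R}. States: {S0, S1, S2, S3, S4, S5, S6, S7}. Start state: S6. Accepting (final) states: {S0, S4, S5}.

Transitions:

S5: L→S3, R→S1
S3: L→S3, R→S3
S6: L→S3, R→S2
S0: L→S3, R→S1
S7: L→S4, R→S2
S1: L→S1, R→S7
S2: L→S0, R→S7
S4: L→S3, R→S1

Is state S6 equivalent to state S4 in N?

States {S5} cannot be reached from the start state, so discard them.
Start with accepting vs non-accepting: {S0,S4} | {S1,S2,S3,S6,S7}.
Refine {S1,S2,S3,S6,S7} on symbol L: members go to different blocks, giving {S1,S3,S6} and {S2,S7}.
On input R, block {S1,S3,S6} splits into {S1,S6} and {S3}.
Split {S1,S6} by δ(·,L) → {S1} and {S6}.
Stable partition: {S0,S4} | {S1} | {S2,S7} | {S3} | {S6} — 5 equivalence classes.
S6 and S4 end up in different blocks, so they are distinguishable. For instance, the string 'ε' is accepted from only S4.

No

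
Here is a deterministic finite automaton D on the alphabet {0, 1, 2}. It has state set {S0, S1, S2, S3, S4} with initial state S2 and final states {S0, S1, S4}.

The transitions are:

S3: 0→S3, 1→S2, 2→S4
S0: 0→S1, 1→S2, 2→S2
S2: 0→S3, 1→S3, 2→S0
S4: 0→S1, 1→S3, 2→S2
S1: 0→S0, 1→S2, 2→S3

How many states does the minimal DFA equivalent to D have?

All states are reachable from the start state.
P0 = {S0,S1,S4} | {S2,S3}.
Stable partition: {S0,S1,S4} | {S2,S3} — 2 equivalence classes.

2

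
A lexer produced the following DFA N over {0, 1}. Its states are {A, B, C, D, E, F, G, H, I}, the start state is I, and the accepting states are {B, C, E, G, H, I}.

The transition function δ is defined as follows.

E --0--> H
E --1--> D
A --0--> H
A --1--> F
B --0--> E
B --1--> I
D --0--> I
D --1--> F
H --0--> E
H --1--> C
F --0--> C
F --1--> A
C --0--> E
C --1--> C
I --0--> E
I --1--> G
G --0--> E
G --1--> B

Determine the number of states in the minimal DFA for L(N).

Every state is reachable, so we keep all 9.
Initial partition by acceptance: {B,C,E,G,H,I} | {A,D,F}.
Refine {B,C,E,G,H,I} on symbol 1: members go to different blocks, giving {B,C,G,H,I} and {E}.
Stable partition: {B,C,G,H,I} | {A,D,F} | {E} — 3 equivalence classes.

3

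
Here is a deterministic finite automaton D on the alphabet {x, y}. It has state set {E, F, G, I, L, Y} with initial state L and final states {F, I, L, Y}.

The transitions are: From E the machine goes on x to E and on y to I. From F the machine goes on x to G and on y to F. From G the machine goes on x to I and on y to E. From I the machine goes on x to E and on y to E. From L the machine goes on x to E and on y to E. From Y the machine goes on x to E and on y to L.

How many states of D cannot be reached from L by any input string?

3

BFS from L reaches {E, I, L}; the 3 state(s) F, G, Y are never visited.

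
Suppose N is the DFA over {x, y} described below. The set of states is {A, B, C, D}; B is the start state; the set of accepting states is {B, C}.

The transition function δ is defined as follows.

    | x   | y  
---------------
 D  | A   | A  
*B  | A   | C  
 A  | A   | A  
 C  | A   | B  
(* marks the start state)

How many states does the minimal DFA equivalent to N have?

First remove the unreachable states {D}; 3 states remain.
P0 = {B,C} | {A}.
No further refinement is possible. Final partition (2 blocks): {B,C} | {A}.

2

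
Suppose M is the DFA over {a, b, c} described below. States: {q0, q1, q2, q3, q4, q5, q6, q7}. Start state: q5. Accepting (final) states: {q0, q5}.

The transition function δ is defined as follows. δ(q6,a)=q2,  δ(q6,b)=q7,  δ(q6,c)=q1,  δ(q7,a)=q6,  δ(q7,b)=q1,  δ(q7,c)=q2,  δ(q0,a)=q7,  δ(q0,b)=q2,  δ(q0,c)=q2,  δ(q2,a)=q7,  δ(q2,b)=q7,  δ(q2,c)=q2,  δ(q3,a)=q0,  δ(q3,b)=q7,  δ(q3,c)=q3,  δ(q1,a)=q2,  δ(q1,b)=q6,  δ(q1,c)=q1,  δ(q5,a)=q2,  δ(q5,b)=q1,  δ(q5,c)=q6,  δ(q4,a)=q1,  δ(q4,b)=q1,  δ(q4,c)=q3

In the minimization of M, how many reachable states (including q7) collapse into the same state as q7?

First remove the unreachable states {q0,q3,q4}; 5 states remain.
Start with accepting vs non-accepting: {q5} | {q1,q2,q6,q7}.
No further refinement is possible. Final partition (2 blocks): {q5} | {q1,q2,q6,q7}.
The equivalence class containing q7 is {q1,q2,q6,q7}, of size 4.

4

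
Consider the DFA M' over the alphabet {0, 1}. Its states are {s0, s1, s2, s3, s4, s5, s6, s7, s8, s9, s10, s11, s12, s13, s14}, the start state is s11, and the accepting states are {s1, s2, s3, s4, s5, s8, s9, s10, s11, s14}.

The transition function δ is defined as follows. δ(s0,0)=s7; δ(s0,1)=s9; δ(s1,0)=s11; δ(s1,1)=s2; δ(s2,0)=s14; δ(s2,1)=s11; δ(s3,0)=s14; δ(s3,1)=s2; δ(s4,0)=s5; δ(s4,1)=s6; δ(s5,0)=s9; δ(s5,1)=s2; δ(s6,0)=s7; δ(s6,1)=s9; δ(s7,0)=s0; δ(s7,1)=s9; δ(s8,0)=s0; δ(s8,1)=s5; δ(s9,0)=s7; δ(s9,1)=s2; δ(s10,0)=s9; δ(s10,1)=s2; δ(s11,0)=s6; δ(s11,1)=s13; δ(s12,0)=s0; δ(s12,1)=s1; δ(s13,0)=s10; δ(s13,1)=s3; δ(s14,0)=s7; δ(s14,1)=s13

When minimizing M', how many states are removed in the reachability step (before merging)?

Starting at s11 and following transitions, the reachable set is {s0, s2, s3, s6, s7, s9, s10, s11, s13, s14}. That leaves s1, s4, s5, s8, s12 unreachable — 5 in total.

5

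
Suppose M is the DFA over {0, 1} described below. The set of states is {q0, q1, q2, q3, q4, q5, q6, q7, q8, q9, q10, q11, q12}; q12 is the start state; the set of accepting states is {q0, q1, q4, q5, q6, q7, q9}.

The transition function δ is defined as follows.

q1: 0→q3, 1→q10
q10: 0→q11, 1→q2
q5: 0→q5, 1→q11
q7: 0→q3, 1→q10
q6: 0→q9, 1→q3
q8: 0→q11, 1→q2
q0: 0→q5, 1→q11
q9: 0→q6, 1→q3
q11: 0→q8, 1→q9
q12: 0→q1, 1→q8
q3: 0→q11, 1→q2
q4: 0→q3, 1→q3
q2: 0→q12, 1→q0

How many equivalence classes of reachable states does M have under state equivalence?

7

First remove the unreachable states {q4,q7}; 11 states remain.
Initial partition by acceptance: {q0,q1,q5,q6,q9} | {q2,q3,q8,q10,q11,q12}.
Refine {q0,q1,q5,q6,q9} on symbol 0: members go to different blocks, giving {q0,q5,q6,q9} and {q1}.
Split {q2,q3,q8,q10,q11,q12} by δ(·,0) → {q2,q3,q8,q10,q11} and {q12}.
On input 0, block {q2,q3,q8,q10,q11} splits into {q3,q8,q10,q11} and {q2}.
Refine {q3,q8,q10,q11} on symbol 1: members go to different blocks, giving {q3,q8,q10} and {q11}.
Split {q0,q5,q6,q9} by δ(·,1) → {q0,q5} and {q6,q9}.
No further refinement is possible. Final partition (7 blocks): {q0,q5} | {q3,q8,q10} | {q1} | {q12} | {q2} | {q11} | {q6,q9}.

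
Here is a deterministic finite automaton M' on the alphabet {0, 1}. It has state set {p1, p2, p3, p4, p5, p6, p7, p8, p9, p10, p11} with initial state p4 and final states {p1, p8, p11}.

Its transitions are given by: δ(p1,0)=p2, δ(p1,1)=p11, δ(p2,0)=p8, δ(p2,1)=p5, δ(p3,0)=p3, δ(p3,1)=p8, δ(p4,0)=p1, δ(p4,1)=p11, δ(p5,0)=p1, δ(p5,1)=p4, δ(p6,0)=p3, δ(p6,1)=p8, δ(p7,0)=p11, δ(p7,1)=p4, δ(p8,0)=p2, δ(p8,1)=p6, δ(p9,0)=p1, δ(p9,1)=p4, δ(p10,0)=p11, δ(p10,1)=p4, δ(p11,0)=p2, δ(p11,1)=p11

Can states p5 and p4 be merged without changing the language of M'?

No

First remove the unreachable states {p7,p9,p10}; 8 states remain.
P0 = {p1,p8,p11} | {p2,p3,p4,p5,p6}.
Refine {p1,p8,p11} on symbol 1: members go to different blocks, giving {p1,p11} and {p8}.
On input 0, block {p2,p3,p4,p5,p6} splits into {p3,p6} and {p4,p5} and {p2}.
Refine {p4,p5} on symbol 1: members go to different blocks, giving {p4} and {p5}.
The partition is now stable with 6 blocks: {p1,p11} | {p3,p6} | {p8} | {p4} | {p2} | {p5}.
p5 and p4 end up in different blocks, so they are distinguishable. For instance, the string '1' is accepted from only p4.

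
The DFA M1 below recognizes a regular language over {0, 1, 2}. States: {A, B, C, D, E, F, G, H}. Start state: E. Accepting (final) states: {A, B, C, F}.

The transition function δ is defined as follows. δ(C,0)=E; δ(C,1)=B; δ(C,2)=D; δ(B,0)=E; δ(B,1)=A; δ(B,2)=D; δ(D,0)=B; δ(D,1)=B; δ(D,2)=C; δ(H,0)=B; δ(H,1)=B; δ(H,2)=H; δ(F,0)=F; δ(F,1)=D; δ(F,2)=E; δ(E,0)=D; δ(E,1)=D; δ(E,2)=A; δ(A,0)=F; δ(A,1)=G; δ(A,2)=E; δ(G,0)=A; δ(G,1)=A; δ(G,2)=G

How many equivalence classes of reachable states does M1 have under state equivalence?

7

First remove the unreachable states {H}; 7 states remain.
Initial partition by acceptance: {A,B,C,F} | {D,E,G}.
On input 0, block {A,B,C,F} splits into {A,F} and {B,C}.
Refine {D,E,G} on symbol 0: members go to different blocks, giving {D} and {E} and {G}.
Refine {A,F} on symbol 1: members go to different blocks, giving {A} and {F}.
Split {B,C} by δ(·,1) → {B} and {C}.
The partition is now stable with 7 blocks: {A} | {D} | {B} | {E} | {G} | {F} | {C}.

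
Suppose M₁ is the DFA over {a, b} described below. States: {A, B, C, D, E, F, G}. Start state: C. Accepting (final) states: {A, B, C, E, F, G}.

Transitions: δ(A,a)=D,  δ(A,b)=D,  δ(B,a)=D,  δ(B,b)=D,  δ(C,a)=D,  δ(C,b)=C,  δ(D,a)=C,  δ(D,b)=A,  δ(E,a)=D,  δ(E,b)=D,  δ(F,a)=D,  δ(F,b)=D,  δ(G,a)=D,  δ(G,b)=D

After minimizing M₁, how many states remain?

3

States {B,E,F,G} cannot be reached from the start state, so discard them.
Initial partition by acceptance: {A,C} | {D}.
Refine {A,C} on symbol b: members go to different blocks, giving {A} and {C}.
Stable partition: {A} | {D} | {C} — 3 equivalence classes.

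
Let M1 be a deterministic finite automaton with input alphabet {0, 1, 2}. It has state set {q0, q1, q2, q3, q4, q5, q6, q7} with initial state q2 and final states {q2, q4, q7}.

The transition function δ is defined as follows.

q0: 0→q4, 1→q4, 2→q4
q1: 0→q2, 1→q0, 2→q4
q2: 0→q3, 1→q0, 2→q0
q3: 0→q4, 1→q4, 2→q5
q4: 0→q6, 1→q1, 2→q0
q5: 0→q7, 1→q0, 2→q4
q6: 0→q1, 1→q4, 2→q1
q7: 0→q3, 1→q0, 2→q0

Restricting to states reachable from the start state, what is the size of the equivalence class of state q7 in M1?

2

P0 = {q2,q4,q7} | {q0,q1,q3,q5,q6}.
On input 0, block {q0,q1,q3,q5,q6} splits into {q0,q1,q3,q5} and {q6}.
Split {q2,q4,q7} by δ(·,0) → {q2,q7} and {q4}.
Split {q0,q1,q3,q5} by δ(·,0) → {q0,q3} and {q1,q5}.
On input 2, block {q0,q3} splits into {q0} and {q3}.
Stable partition: {q2,q7} | {q0} | {q6} | {q4} | {q1,q5} | {q3} — 6 equivalence classes.
The equivalence class containing q7 is {q2,q7}, of size 2.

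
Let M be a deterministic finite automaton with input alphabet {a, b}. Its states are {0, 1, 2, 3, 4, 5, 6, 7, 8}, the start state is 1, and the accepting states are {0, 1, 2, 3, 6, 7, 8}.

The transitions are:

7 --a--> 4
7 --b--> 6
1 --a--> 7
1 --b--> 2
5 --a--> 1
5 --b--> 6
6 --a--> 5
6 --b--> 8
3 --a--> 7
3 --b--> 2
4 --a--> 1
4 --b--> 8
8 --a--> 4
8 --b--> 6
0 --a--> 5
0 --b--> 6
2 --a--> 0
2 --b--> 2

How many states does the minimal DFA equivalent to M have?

3

First remove the unreachable states {3}; 8 states remain.
Start with accepting vs non-accepting: {0,1,2,6,7,8} | {4,5}.
On input a, block {0,1,2,6,7,8} splits into {0,6,7,8} and {1,2}.
The partition is now stable with 3 blocks: {0,6,7,8} | {4,5} | {1,2}.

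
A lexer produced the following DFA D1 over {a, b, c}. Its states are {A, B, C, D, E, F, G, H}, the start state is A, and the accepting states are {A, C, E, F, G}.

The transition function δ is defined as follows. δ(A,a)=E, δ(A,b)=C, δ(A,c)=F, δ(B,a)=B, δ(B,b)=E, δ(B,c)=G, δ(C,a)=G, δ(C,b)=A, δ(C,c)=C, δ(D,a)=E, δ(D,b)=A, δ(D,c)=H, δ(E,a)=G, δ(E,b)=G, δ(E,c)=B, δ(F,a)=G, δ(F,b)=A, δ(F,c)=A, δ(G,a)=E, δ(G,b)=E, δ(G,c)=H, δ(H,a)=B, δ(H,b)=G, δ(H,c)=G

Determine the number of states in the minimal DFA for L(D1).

3

Reachable states from the start: {A,B,C,E,F,G,H}. Unreachable: {D} — drop them.
Start with accepting vs non-accepting: {A,C,E,F,G} | {B,H}.
Refine {A,C,E,F,G} on symbol c: members go to different blocks, giving {A,C,F} and {E,G}.
Stable partition: {A,C,F} | {B,H} | {E,G} — 3 equivalence classes.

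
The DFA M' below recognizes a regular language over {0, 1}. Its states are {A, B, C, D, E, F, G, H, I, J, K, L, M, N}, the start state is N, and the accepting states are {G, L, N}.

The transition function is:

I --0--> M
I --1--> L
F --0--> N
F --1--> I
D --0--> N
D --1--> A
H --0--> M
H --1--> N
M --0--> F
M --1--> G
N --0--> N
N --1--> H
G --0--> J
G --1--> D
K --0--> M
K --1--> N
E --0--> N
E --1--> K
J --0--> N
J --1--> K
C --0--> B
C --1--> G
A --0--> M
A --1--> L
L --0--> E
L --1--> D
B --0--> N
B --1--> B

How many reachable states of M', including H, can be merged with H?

2

Reachable states from the start: {A,D,E,F,G,H,I,J,K,L,M,N}. Unreachable: {B,C} — drop them.
Start with accepting vs non-accepting: {G,L,N} | {A,D,E,F,H,I,J,K,M}.
On input 0, block {G,L,N} splits into {G,L} and {N}.
Split {A,D,E,F,H,I,J,K,M} by δ(·,0) → {A,H,I,K,M} and {D,E,F,J}.
On input 0, block {A,H,I,K,M} splits into {A,H,I,K} and {M}.
Refine {A,H,I,K} on symbol 1: members go to different blocks, giving {A,I} and {H,K}.
Split {D,E,F,J} by δ(·,1) → {D,F} and {E,J}.
The partition is now stable with 7 blocks: {G,L} | {A,I} | {N} | {D,F} | {M} | {H,K} | {E,J}.
State H belongs to the block {H,K}, which has 2 states.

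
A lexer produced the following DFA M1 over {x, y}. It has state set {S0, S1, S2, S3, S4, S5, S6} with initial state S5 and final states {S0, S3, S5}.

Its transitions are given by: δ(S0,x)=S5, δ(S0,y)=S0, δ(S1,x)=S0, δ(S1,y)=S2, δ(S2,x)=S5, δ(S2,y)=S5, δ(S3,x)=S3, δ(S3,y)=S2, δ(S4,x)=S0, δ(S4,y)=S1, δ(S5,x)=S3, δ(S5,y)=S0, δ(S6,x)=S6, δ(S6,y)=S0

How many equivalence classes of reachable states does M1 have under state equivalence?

4

States {S1,S4,S6} cannot be reached from the start state, so discard them.
P0 = {S0,S3,S5} | {S2}.
Split {S0,S3,S5} by δ(·,y) → {S0,S5} and {S3}.
On input x, block {S0,S5} splits into {S0} and {S5}.
The partition is now stable with 4 blocks: {S0} | {S2} | {S3} | {S5}.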